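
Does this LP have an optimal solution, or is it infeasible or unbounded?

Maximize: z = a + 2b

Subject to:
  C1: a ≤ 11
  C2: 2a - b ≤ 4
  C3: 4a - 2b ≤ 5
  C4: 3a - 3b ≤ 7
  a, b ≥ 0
Feasible point: (0, 0) satisfies every constraint, so the LP is feasible.
Direction d = (0, 1): for each constraint row a, a·d ≤ 0 —
  (1)(0) + (0)(1) = 0 ≤ 0
  (2)(0) + (-1)(1) = -1 ≤ 0
  (4)(0) + (-2)(1) = -2 ≤ 0
  (3)(0) + (-3)(1) = -3 ≤ 0
and d ≥ 0, so (0, 0) + t·d stays feasible for every t ≥ 0. Along this ray z = a + 2b changes by 2 per unit t, so z → +∞.

The LP is unbounded; z can be made arbitrarily large.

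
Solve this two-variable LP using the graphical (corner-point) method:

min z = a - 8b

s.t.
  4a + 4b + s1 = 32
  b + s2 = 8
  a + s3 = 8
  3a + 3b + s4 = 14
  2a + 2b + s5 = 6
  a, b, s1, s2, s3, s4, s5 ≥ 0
Each vertex is the intersection of two constraint boundaries that also satisfies all remaining constraints:
  a = 0 and b = 0 → (0, 0)
  2a + 2b = 6 and b = 0 → (3, 0)
  2a + 2b = 6 and a = 0 → (0, 3)

Evaluating z = a - 8b at each vertex:
  (0, 0): z = 0
  (3, 0): z = 3
  (0, 3): z = -24

The minimum is at (0, 3) with z = -24.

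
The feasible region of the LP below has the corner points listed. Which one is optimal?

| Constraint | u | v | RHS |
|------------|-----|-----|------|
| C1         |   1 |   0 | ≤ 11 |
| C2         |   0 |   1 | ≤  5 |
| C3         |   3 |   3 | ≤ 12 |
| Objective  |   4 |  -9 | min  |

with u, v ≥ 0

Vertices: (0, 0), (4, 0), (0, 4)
(0, 4) with z = -36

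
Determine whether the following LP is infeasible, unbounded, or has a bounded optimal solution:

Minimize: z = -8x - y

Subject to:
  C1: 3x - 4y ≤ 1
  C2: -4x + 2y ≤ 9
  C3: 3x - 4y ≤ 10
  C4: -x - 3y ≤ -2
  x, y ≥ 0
Feasible point: (0, 1) satisfies every constraint, so the LP is feasible.
Direction d = (1, 1): for each constraint row a, a·d ≤ 0 —
  (3)(1) + (-4)(1) = -1 ≤ 0
  (-4)(1) + (2)(1) = -2 ≤ 0
  (3)(1) + (-4)(1) = -1 ≤ 0
  (-1)(1) + (-3)(1) = -4 ≤ 0
and d ≥ 0, so (0, 1) + t·d stays feasible for every t ≥ 0. Along this ray z = -8x - y changes by -9 per unit t, so z → −∞.

Unbounded: there is a feasible ray along which z → −∞.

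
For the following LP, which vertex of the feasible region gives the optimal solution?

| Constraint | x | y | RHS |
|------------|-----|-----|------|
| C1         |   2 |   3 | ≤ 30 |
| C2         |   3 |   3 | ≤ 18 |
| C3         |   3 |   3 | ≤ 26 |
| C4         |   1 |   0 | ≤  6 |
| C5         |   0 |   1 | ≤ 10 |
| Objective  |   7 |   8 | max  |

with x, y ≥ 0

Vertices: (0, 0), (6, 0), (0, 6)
(0, 6) with z = 48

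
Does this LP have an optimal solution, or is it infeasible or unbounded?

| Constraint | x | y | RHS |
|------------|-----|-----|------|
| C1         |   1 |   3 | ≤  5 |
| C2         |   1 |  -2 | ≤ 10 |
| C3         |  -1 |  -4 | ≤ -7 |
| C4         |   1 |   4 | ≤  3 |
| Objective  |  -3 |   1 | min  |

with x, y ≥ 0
C4 requires x + 4y ≤ 3, while C3 (-x - 4y ≤ -7) is equivalent to x + 4y ≥ 7. Together they would need 7 ≤ x + 4y ≤ 3, which is impossible since 7 > 3. No point satisfies all constraints.

Infeasible: no point satisfies all constraints simultaneously.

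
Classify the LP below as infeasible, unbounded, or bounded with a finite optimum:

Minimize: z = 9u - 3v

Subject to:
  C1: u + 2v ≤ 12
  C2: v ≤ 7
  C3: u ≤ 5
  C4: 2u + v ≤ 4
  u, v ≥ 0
The point (0, 4) satisfies every constraint, so the LP is feasible; the constraints give u ≤ 5 and v ≤ 7, which with u, v ≥ 0 keep the feasible region inside a bounded box. A feasible, bounded LP attains a finite optimum at a vertex.

Evaluating z = 9u - 3v at each vertex:
  (0, 0): z = 0
  (2, 0): z = 18
  (0, 4): z = -12

The LP has an optimal solution: (0, 4) with z = -12.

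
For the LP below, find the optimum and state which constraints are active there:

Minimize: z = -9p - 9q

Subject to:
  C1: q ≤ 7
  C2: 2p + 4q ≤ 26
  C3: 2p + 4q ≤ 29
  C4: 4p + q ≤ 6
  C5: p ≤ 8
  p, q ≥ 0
Optimal: p = 0, q = 6
Binding: C4, p ≥ 0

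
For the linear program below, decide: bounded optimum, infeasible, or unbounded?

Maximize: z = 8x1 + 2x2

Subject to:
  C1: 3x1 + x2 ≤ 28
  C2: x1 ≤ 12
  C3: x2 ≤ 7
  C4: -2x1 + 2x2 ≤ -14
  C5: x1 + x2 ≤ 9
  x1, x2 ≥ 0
The point (9, 0) satisfies every constraint, so the LP is feasible; the constraints give x1 ≤ 12 and x2 ≤ 7, which with x1, x2 ≥ 0 keep the feasible region inside a bounded box. A feasible, bounded LP attains a finite optimum at a vertex.

Evaluating z = 8x1 + 2x2 at each vertex:
  (7, 0): z = 56
  (9, 0): z = 72
  (8, 1): z = 66

Feasible with finite optimum z* = 72 at (9, 0).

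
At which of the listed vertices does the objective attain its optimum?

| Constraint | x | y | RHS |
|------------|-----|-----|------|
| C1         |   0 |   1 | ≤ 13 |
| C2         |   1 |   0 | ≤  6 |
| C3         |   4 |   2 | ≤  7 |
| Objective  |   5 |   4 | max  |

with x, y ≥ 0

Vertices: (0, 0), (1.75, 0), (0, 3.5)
Evaluating z = 5x + 4y at each vertex:
  (0, 0): z = 0
  (1.75, 0): z = 8.75
  (0, 3.5): z = 14

The largest value is z = 14, attained at (0, 3.5).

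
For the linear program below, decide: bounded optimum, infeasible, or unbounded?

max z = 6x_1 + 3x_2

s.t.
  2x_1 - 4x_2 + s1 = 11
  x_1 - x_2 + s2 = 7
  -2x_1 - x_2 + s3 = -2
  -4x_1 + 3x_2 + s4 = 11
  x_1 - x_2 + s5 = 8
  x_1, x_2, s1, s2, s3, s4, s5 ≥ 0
Feasible point: (1, 0) satisfies every constraint, so the LP is feasible.
Direction d = (1, 1): for each constraint row a, a·d ≤ 0 —
  (2)(1) + (-4)(1) = -2 ≤ 0
  (1)(1) + (-1)(1) = 0 ≤ 0
  (-2)(1) + (-1)(1) = -3 ≤ 0
  (-4)(1) + (3)(1) = -1 ≤ 0
  (1)(1) + (-1)(1) = 0 ≤ 0
and d ≥ 0, so (1, 0) + t·d stays feasible for every t ≥ 0. Along this ray z = 6x_1 + 3x_2 changes by 9 per unit t, so z → +∞.

Unbounded: there is a feasible ray along which z → +∞.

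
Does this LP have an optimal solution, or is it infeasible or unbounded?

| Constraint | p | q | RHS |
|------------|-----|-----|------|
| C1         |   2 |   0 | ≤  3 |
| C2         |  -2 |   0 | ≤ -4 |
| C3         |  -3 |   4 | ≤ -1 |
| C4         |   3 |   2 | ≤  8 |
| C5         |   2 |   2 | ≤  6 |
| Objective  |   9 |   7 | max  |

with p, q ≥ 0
C1 requires 2p ≤ 3, while C2 (-2p ≤ -4) is equivalent to 2p ≥ 4. Together they would need 4 ≤ 2p ≤ 3, which is impossible since 4 > 3. No point satisfies all constraints.

Infeasible — the constraint set is empty.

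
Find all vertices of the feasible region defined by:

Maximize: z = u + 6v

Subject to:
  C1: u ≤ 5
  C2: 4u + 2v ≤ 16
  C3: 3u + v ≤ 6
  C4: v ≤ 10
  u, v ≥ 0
Each vertex is the intersection of two constraint boundaries that also satisfies all remaining constraints:
  u = 0 and v = 0 → (0, 0)
  3u + v = 6 and v = 0 → (2, 0)
  3u + v = 6 and u = 0 → (0, 6)

Vertices: (0, 0), (2, 0), (0, 6)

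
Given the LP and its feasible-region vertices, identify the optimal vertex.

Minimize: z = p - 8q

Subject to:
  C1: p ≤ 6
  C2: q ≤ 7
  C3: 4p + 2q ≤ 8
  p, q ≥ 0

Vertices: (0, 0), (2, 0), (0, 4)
Evaluating z = p - 8q at each vertex:
  (0, 0): z = 0
  (2, 0): z = 2
  (0, 4): z = -32

The smallest value is z = -32, attained at (0, 4).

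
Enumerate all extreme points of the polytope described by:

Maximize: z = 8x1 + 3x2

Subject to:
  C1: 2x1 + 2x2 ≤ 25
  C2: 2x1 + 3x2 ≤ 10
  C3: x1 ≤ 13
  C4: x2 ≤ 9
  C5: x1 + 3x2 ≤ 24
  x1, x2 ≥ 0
Each vertex is the intersection of two constraint boundaries that also satisfies all remaining constraints:
  x1 = 0 and x2 = 0 → (0, 0)
  2x1 + 3x2 = 10 and x2 = 0 → (5, 0)
  2x1 + 3x2 = 10 and x1 = 0 → (0, 3.333)

Vertices: (0, 0), (5, 0), (0, 3.333)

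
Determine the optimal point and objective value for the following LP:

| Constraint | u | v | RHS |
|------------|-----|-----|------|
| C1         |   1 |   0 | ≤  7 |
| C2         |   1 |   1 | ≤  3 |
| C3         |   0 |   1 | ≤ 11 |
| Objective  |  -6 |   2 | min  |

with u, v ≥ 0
Each vertex is the intersection of two constraint boundaries that also satisfies all remaining constraints:
  u = 0 and v = 0 → (0, 0)
  u + v = 3 and v = 0 → (3, 0)
  u + v = 3 and u = 0 → (0, 3)

Evaluating z = -6u + 2v at each vertex:
  (0, 0): z = 0
  (3, 0): z = -18
  (0, 3): z = 6

The minimum is at (3, 0) with z = -18.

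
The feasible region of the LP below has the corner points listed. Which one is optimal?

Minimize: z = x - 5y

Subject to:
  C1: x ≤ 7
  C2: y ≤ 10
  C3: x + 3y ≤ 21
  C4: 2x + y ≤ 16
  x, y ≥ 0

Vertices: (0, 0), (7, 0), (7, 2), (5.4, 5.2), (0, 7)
Evaluating z = x - 5y at each vertex:
  (0, 0): z = 0
  (7, 0): z = 7
  (7, 2): z = -3
  (5.4, 5.2): z = -20.6
  (0, 7): z = -35

The smallest value is z = -35, attained at (0, 7).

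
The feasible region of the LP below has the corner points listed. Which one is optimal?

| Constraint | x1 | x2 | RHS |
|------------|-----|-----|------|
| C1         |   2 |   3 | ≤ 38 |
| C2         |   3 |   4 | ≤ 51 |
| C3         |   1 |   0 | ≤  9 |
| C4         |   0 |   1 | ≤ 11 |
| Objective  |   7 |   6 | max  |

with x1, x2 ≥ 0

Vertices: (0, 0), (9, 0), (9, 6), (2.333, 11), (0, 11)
Evaluating z = 7x1 + 6x2 at each vertex:
  (0, 0): z = 0
  (9, 0): z = 63
  (9, 6): z = 99
  (2.333, 11): z = 82.33
  (0, 11): z = 66

The largest value is z = 99, attained at (9, 6).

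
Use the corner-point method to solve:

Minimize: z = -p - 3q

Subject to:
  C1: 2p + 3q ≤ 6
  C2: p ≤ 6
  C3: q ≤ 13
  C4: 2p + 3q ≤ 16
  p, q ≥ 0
Each vertex is the intersection of two constraint boundaries that also satisfies all remaining constraints:
  p = 0 and q = 0 → (0, 0)
  2p + 3q = 6 and q = 0 → (3, 0)
  2p + 3q = 6 and p = 0 → (0, 2)

Evaluating z = -p - 3q at each vertex:
  (0, 0): z = 0
  (3, 0): z = -3
  (0, 2): z = -6

The minimum is at (0, 2) with z = -6.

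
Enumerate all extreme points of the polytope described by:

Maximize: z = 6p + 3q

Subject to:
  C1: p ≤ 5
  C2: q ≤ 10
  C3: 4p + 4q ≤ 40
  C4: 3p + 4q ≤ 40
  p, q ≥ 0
Each vertex is the intersection of two constraint boundaries that also satisfies all remaining constraints:
  p = 0 and q = 0 → (0, 0)
  p = 5 and q = 0 → (5, 0)
  p = 5 and 4p + 4q = 40 → (5, 5)
  q = 10 and 4p + 4q = 40 → (0, 10)

Vertices: (0, 0), (5, 0), (5, 5), (0, 10)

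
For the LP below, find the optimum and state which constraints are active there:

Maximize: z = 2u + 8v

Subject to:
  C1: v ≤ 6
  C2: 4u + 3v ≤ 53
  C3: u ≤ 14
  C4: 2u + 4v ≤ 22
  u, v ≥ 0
Optimal: u = 0, v = 5.5
Binding: C4, u ≥ 0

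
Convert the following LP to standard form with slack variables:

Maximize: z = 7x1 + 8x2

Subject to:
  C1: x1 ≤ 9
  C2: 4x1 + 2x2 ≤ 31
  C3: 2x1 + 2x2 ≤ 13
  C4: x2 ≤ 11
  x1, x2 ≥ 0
max z = 7x1 + 8x2

s.t.
  x1 + s1 = 9
  4x1 + 2x2 + s2 = 31
  2x1 + 2x2 + s3 = 13
  x2 + s4 = 11
  x1, x2, s1, s2, s3, s4 ≥ 0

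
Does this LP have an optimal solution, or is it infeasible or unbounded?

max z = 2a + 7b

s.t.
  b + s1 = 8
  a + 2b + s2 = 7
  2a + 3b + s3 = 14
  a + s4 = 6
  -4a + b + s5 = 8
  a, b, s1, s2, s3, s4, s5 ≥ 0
The point (0, 3.5) satisfies every constraint, so the LP is feasible; the constraints give a ≤ 6 and b ≤ 8, which with a, b ≥ 0 keep the feasible region inside a bounded box. A feasible, bounded LP attains a finite optimum at a vertex.

Feasible with finite optimum z* = 24.5 at (0, 3.5).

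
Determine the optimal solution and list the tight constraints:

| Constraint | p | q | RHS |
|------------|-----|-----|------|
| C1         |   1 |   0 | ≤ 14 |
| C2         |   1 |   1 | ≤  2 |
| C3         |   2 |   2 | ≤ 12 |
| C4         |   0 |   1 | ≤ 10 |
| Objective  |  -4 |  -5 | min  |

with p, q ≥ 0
Optimal: p = 0, q = 2
Binding: C2, p ≥ 0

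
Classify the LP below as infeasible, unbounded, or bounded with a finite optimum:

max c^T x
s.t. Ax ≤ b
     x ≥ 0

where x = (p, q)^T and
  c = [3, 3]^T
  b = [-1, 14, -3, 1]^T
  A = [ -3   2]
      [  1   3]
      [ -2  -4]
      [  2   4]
One constraint requires 2p + 4q ≤ 1, while the constraint -2p - 4q ≤ -3 is equivalent to 2p + 4q ≥ 3. Together they would need 3 ≤ 2p + 4q ≤ 1, which is impossible since 3 > 1. No point satisfies all constraints.

Infeasible — the constraint set is empty.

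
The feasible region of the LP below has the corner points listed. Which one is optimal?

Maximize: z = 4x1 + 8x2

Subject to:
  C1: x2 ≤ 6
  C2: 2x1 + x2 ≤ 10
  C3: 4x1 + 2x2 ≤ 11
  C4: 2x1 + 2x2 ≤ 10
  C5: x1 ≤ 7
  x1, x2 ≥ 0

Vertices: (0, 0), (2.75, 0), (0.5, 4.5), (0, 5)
Evaluating z = 4x1 + 8x2 at each vertex:
  (0, 0): z = 0
  (2.75, 0): z = 11
  (0.5, 4.5): z = 38
  (0, 5): z = 40

The largest value is z = 40, attained at (0, 5).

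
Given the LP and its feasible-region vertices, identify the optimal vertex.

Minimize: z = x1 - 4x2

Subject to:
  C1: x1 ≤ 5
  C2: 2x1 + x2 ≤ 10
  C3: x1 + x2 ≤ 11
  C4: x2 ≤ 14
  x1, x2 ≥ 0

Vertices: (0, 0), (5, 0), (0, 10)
Evaluating z = x1 - 4x2 at each vertex:
  (0, 0): z = 0
  (5, 0): z = 5
  (0, 10): z = -40

The smallest value is z = -40, attained at (0, 10).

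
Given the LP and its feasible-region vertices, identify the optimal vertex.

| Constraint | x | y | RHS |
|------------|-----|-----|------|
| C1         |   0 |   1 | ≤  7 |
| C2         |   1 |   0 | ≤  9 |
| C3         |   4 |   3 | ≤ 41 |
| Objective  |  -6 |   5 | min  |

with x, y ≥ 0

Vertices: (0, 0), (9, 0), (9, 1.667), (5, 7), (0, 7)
Evaluating z = -6x + 5y at each vertex:
  (0, 0): z = 0
  (9, 0): z = -54
  (9, 1.667): z = -45.67
  (5, 7): z = 5
  (0, 7): z = 35

The smallest value is z = -54, attained at (9, 0).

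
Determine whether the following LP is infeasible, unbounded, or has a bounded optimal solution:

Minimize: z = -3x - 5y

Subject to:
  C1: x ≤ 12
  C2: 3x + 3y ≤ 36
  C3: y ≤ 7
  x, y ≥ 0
The point (5, 7) satisfies every constraint, so the LP is feasible; the constraints give x ≤ 12 and y ≤ 7, which with x, y ≥ 0 keep the feasible region inside a bounded box. A feasible, bounded LP attains a finite optimum at a vertex.

Evaluating z = -3x - 5y at each vertex:
  (0, 0): z = 0
  (12, 0): z = -36
  (5, 7): z = -50
  (0, 7): z = -35

The LP has an optimal solution: (5, 7) with z = -50.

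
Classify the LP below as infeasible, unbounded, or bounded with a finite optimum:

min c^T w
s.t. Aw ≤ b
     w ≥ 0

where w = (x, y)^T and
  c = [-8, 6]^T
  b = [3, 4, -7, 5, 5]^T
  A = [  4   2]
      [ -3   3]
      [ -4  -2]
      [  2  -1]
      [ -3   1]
One constraint requires 4x + 2y ≤ 3, while the constraint -4x - 2y ≤ -7 is equivalent to 4x + 2y ≥ 7. Together they would need 7 ≤ 4x + 2y ≤ 3, which is impossible since 7 > 3. No point satisfies all constraints.

Infeasible: no point satisfies all constraints simultaneously.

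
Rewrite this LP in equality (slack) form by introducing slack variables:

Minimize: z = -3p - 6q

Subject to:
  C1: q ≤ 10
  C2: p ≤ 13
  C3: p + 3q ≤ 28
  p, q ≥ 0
min z = -3p - 6q

s.t.
  q + s1 = 10
  p + s2 = 13
  p + 3q + s3 = 28
  p, q, s1, s2, s3 ≥ 0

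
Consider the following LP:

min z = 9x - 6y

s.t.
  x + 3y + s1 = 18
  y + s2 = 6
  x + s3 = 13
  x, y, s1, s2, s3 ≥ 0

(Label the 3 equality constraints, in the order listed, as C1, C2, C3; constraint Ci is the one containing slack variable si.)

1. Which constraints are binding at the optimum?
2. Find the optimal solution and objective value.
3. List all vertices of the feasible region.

1. C1, C2, x ≥ 0
2. x = 0, y = 6, z = -36
3. (0, 0), (13, 0), (13, 1.667), (0, 6)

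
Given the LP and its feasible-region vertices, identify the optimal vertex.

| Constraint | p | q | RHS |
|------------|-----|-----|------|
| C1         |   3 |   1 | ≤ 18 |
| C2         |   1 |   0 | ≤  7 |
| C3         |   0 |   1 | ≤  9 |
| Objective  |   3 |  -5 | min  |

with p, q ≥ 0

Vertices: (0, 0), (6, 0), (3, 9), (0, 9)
(0, 9) with z = -45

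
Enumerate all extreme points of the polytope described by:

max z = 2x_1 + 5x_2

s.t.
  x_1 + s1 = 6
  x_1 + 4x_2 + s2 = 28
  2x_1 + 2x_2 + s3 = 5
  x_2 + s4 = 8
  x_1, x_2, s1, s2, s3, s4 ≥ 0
Each vertex is the intersection of two constraint boundaries that also satisfies all remaining constraints:
  x_1 = 0 and x_2 = 0 → (0, 0)
  2x_1 + 2x_2 = 5 and x_2 = 0 → (2.5, 0)
  2x_1 + 2x_2 = 5 and x_1 = 0 → (0, 2.5)

Vertices: (0, 0), (2.5, 0), (0, 2.5)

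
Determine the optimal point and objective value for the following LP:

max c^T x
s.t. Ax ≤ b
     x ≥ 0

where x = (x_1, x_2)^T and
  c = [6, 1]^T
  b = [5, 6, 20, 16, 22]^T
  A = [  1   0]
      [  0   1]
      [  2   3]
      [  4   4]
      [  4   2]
Each vertex is the intersection of two constraint boundaries that also satisfies all remaining constraints:
  x_1 = 0 and x_2 = 0 → (0, 0)
  4x_1 + 4x_2 = 16 and x_2 = 0 → (4, 0)
  4x_1 + 4x_2 = 16 and x_1 = 0 → (0, 4)

Evaluating z = 6x_1 + x_2 at each vertex:
  (0, 0): z = 0
  (4, 0): z = 24
  (0, 4): z = 4

The maximum is at (4, 0) with z = 24.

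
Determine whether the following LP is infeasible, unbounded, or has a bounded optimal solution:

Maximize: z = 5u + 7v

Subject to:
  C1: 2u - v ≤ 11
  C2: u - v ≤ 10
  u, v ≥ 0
Feasible point: (0, 0) satisfies every constraint, so the LP is feasible.
Direction d = (0, 1): for each constraint row a, a·d ≤ 0 —
  (2)(0) + (-1)(1) = -1 ≤ 0
  (1)(0) + (-1)(1) = -1 ≤ 0
and d ≥ 0, so (0, 0) + t·d stays feasible for every t ≥ 0. Along this ray z = 5u + 7v changes by 7 per unit t, so z → +∞.

Unbounded — the objective can increase without bound over the feasible region.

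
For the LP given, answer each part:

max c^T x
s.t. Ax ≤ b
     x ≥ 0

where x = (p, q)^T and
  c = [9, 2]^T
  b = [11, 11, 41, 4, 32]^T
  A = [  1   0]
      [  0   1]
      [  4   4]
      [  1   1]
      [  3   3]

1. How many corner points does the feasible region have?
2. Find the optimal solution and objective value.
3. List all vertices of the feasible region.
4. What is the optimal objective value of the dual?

1. 3
2. p = 4, q = 0, z = 36
3. (0, 0), (4, 0), (0, 4)
4. 36 (by strong duality, equal to the primal optimum)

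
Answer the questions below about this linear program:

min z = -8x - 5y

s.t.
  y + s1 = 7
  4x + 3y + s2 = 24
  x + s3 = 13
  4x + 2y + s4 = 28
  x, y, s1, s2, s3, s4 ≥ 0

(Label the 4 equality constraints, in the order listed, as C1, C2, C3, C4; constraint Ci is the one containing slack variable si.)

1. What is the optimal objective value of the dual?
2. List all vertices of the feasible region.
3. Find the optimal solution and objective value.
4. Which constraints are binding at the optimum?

1. -48 (by strong duality, equal to the primal optimum)
2. (0, 0), (6, 0), (0.75, 7), (0, 7)
3. x = 6, y = 0, z = -48
4. C2, y ≥ 0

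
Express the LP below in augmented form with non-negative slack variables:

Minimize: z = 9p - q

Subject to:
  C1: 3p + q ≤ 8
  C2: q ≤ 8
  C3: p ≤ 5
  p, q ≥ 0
min z = 9p - q

s.t.
  3p + q + s1 = 8
  q + s2 = 8
  p + s3 = 5
  p, q, s1, s2, s3 ≥ 0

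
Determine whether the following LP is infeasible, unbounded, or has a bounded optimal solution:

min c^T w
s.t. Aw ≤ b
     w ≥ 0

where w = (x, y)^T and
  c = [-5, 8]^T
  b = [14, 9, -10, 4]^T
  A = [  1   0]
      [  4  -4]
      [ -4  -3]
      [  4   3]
One constraint requires 4x + 3y ≤ 4, while the constraint -4x - 3y ≤ -10 is equivalent to 4x + 3y ≥ 10. Together they would need 10 ≤ 4x + 3y ≤ 4, which is impossible since 10 > 4. No point satisfies all constraints.

Infeasible — the constraint set is empty.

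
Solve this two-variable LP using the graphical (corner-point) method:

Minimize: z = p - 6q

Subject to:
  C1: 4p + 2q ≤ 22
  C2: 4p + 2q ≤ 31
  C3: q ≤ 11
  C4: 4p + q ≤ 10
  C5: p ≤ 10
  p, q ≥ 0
p = 0, q = 10, z = -60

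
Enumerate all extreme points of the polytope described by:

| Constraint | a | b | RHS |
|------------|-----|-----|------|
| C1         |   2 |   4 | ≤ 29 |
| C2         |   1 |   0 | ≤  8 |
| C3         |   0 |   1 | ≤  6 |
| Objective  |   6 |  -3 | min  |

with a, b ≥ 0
Each vertex is the intersection of two constraint boundaries that also satisfies all remaining constraints:
  a = 0 and b = 0 → (0, 0)
  a = 8 and b = 0 → (8, 0)
  2a + 4b = 29 and a = 8 → (8, 3.25)
  2a + 4b = 29 and b = 6 → (2.5, 6)
  b = 6 and a = 0 → (0, 6)

Vertices: (0, 0), (8, 0), (8, 3.25), (2.5, 6), (0, 6)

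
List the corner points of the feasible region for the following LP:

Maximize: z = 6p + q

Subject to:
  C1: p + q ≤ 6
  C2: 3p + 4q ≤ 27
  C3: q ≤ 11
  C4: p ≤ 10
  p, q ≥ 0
Each vertex is the intersection of two constraint boundaries that also satisfies all remaining constraints:
  p = 0 and q = 0 → (0, 0)
  p + q = 6 and q = 0 → (6, 0)
  p + q = 6 and p = 0 → (0, 6)

Vertices: (0, 0), (6, 0), (0, 6)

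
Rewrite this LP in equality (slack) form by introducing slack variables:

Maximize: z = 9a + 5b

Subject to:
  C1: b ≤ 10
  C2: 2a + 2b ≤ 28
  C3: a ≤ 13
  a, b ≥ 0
max z = 9a + 5b

s.t.
  b + s1 = 10
  2a + 2b + s2 = 28
  a + s3 = 13
  a, b, s1, s2, s3 ≥ 0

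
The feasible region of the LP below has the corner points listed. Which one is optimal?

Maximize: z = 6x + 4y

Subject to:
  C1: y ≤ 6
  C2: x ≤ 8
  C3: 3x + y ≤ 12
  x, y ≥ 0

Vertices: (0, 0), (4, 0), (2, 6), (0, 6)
Evaluating z = 6x + 4y at each vertex:
  (0, 0): z = 0
  (4, 0): z = 24
  (2, 6): z = 36
  (0, 6): z = 24

The largest value is z = 36, attained at (2, 6).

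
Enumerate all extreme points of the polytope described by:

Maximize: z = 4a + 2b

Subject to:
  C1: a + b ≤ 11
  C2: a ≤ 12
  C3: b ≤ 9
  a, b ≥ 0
Each vertex is the intersection of two constraint boundaries that also satisfies all remaining constraints:
  a = 0 and b = 0 → (0, 0)
  a + b = 11 and b = 0 → (11, 0)
  a + b = 11 and b = 9 → (2, 9)
  b = 9 and a = 0 → (0, 9)

Vertices: (0, 0), (11, 0), (2, 9), (0, 9)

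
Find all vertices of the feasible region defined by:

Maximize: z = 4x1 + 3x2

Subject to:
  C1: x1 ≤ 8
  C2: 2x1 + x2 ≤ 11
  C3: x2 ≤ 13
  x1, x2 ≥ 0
Each vertex is the intersection of two constraint boundaries that also satisfies all remaining constraints:
  x1 = 0 and x2 = 0 → (0, 0)
  2x1 + x2 = 11 and x2 = 0 → (5.5, 0)
  2x1 + x2 = 11 and x1 = 0 → (0, 11)

Vertices: (0, 0), (5.5, 0), (0, 11)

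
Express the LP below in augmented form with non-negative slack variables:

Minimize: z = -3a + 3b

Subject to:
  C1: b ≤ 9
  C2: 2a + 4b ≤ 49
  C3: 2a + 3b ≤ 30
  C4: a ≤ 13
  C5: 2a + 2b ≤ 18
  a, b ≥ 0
min z = -3a + 3b

s.t.
  b + s1 = 9
  2a + 4b + s2 = 49
  2a + 3b + s3 = 30
  a + s4 = 13
  2a + 2b + s5 = 18
  a, b, s1, s2, s3, s4, s5 ≥ 0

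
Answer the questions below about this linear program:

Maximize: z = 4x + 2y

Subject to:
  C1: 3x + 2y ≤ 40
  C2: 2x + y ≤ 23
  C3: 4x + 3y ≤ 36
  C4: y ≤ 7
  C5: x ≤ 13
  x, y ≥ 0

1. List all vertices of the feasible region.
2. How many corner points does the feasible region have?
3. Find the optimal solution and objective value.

1. (0, 0), (9, 0), (3.75, 7), (0, 7)
2. 4
3. x = 9, y = 0, z = 36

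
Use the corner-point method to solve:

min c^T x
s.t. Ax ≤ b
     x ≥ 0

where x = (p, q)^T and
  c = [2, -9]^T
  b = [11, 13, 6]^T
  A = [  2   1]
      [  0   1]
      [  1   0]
Each vertex is the intersection of two constraint boundaries that also satisfies all remaining constraints:
  p = 0 and q = 0 → (0, 0)
  2p + q = 11 and q = 0 → (5.5, 0)
  2p + q = 11 and p = 0 → (0, 11)

Evaluating z = 2p - 9q at each vertex:
  (0, 0): z = 0
  (5.5, 0): z = 11
  (0, 11): z = -99

The minimum is at (0, 11) with z = -99.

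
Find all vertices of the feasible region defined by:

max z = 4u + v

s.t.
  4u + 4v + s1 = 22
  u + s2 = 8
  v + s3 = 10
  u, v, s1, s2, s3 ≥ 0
Each vertex is the intersection of two constraint boundaries that also satisfies all remaining constraints:
  u = 0 and v = 0 → (0, 0)
  4u + 4v = 22 and v = 0 → (5.5, 0)
  4u + 4v = 22 and u = 0 → (0, 5.5)

Vertices: (0, 0), (5.5, 0), (0, 5.5)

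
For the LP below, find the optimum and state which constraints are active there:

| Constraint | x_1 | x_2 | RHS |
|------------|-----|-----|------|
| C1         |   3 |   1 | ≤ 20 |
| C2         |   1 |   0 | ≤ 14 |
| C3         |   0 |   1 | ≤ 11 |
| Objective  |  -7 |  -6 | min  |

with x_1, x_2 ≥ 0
Optimal: x_1 = 3, x_2 = 11
Slack at optimum:
  C1: slack = 0 (binding)
  C2: slack = 11
  C3: slack = 0 (binding)
  x_1 ≥ 0: x_1 = 3
  x_2 ≥ 0: x_2 = 11
Binding constraints: C1, C3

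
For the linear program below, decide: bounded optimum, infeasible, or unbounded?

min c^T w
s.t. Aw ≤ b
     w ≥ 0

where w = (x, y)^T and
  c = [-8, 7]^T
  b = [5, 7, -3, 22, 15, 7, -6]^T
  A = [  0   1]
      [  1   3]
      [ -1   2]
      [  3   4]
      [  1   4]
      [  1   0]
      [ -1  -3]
The point (7, 0) satisfies every constraint, so the LP is feasible; the constraints give x ≤ 7 and y ≤ 5, which with x, y ≥ 0 keep the feasible region inside a bounded box. A feasible, bounded LP attains a finite optimum at a vertex.

Evaluating z = -8x + 7y at each vertex:
  (6, 0): z = -48
  (7, 0): z = -56
  (4.6, 0.8): z = -31.2
  (4.2, 0.6): z = -29.4

Feasible with finite optimum z* = -56 at (7, 0).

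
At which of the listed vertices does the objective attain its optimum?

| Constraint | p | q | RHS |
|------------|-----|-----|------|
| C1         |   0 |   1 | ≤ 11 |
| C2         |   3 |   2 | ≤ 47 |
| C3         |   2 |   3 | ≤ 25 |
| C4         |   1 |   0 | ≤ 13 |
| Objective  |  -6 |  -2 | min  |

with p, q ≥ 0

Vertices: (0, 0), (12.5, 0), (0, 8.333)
Evaluating z = -6p - 2q at each vertex:
  (0, 0): z = 0
  (12.5, 0): z = -75
  (0, 8.333): z = -16.67

The smallest value is z = -75, attained at (12.5, 0).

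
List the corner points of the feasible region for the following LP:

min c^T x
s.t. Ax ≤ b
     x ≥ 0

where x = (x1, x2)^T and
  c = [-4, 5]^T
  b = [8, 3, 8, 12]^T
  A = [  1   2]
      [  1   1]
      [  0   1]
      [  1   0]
Each vertex is the intersection of two constraint boundaries that also satisfies all remaining constraints:
  x1 = 0 and x2 = 0 → (0, 0)
  x1 + x2 = 3 and x2 = 0 → (3, 0)
  x1 + x2 = 3 and x1 = 0 → (0, 3)

Vertices: (0, 0), (3, 0), (0, 3)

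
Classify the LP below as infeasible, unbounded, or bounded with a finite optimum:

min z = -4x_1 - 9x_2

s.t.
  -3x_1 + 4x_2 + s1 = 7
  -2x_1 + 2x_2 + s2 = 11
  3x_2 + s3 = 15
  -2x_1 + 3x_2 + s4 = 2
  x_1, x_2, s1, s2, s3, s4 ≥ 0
Feasible point: (0, 0) satisfies every constraint, so the LP is feasible.
Direction d = (1, 0): for each constraint row a, a·d ≤ 0 —
  (-3)(1) + (4)(0) = -3 ≤ 0
  (-2)(1) + (2)(0) = -2 ≤ 0
  (0)(1) + (3)(0) = 0 ≤ 0
  (-2)(1) + (3)(0) = -2 ≤ 0
and d ≥ 0, so (0, 0) + t·d stays feasible for every t ≥ 0. Along this ray z = -4x_1 - 9x_2 changes by -4 per unit t, so z → −∞.

Unbounded: there is a feasible ray along which z → −∞.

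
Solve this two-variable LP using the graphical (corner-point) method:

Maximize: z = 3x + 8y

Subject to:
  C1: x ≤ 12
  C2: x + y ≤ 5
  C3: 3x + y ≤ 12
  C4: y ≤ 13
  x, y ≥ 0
Each vertex is the intersection of two constraint boundaries that also satisfies all remaining constraints:
  x = 0 and y = 0 → (0, 0)
  3x + y = 12 and y = 0 → (4, 0)
  x + y = 5 and 3x + y = 12 → (3.5, 1.5)
  x + y = 5 and x = 0 → (0, 5)

Evaluating z = 3x + 8y at each vertex:
  (0, 0): z = 0
  (4, 0): z = 12
  (3.5, 1.5): z = 22.5
  (0, 5): z = 40

The maximum is at (0, 5) with z = 40.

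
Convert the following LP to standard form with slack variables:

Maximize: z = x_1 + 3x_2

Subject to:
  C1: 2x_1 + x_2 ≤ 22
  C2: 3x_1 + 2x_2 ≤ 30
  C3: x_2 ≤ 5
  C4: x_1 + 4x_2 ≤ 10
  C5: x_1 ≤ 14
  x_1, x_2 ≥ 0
max z = x_1 + 3x_2

s.t.
  2x_1 + x_2 + s1 = 22
  3x_1 + 2x_2 + s2 = 30
  x_2 + s3 = 5
  x_1 + 4x_2 + s4 = 10
  x_1 + s5 = 14
  x_1, x_2, s1, s2, s3, s4, s5 ≥ 0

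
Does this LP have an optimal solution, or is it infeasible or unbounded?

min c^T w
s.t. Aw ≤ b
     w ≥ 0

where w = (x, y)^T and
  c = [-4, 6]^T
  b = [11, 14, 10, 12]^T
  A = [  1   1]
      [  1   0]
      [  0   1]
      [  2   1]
The point (6, 0) satisfies every constraint, so the LP is feasible; the constraints give x ≤ 14 and y ≤ 10, which with x, y ≥ 0 keep the feasible region inside a bounded box. A feasible, bounded LP attains a finite optimum at a vertex.

Evaluating z = -4x + 6y at each vertex:
  (0, 0): z = 0
  (6, 0): z = -24
  (1, 10): z = 56
  (0, 10): z = 60

Feasible with finite optimum z* = -24 at (6, 0).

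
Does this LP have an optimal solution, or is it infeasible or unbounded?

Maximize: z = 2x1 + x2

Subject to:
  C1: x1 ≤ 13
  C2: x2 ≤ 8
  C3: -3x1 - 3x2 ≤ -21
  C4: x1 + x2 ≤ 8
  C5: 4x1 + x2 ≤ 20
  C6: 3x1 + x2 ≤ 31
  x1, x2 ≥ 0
The point (4, 4) satisfies every constraint, so the LP is feasible; the constraints give x1 ≤ 13 and x2 ≤ 8, which with x1, x2 ≥ 0 keep the feasible region inside a bounded box. A feasible, bounded LP attains a finite optimum at a vertex.

Feasible with finite optimum z* = 12 at (4, 4).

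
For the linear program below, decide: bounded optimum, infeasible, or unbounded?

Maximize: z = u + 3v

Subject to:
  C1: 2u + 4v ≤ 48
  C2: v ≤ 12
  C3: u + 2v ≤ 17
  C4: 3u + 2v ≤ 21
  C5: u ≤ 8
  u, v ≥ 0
The point (0, 8.5) satisfies every constraint, so the LP is feasible; the constraints give u ≤ 8 and v ≤ 12, which with u, v ≥ 0 keep the feasible region inside a bounded box. A feasible, bounded LP attains a finite optimum at a vertex.

Evaluating z = u + 3v at each vertex:
  (0, 0): z = 0
  (7, 0): z = 7
  (2, 7.5): z = 24.5
  (0, 8.5): z = 25.5

Bounded optimum: z* = 25.5 at (0, 8.5).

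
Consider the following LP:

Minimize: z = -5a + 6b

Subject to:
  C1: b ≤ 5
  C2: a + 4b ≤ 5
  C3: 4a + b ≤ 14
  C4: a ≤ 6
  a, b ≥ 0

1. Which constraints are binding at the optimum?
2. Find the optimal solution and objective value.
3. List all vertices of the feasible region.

1. C3, b ≥ 0
2. a = 3.5, b = 0, z = -17.5
3. (0, 0), (3.5, 0), (3.4, 0.4), (0, 1.25)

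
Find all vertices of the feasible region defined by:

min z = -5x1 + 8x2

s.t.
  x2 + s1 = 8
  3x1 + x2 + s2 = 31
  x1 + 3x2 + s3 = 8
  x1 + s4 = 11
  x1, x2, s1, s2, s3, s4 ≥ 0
Each vertex is the intersection of two constraint boundaries that also satisfies all remaining constraints:
  x1 = 0 and x2 = 0 → (0, 0)
  x1 + 3x2 = 8 and x2 = 0 → (8, 0)
  x1 + 3x2 = 8 and x1 = 0 → (0, 2.667)

Vertices: (0, 0), (8, 0), (0, 2.667)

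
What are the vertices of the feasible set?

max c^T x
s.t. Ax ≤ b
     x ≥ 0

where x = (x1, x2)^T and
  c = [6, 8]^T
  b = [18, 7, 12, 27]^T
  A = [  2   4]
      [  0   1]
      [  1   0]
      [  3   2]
Each vertex is the intersection of two constraint boundaries that also satisfies all remaining constraints:
  x1 = 0 and x2 = 0 → (0, 0)
  2x1 + 4x2 = 18 and 3x1 + 2x2 = 27 → (9, 0)
  2x1 + 4x2 = 18 and x1 = 0 → (0, 4.5)

Vertices: (0, 0), (9, 0), (0, 4.5)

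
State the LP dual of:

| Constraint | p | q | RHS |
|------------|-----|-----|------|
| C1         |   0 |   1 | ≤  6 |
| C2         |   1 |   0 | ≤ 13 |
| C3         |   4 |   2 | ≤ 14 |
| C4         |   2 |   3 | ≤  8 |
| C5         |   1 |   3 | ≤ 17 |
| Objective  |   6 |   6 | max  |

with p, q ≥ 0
Minimize: z = 6y1 + 13y2 + 14y3 + 8y4 + 17y5

Subject to:
  C1: -y2 - 4y3 - 2y4 - y5 ≤ -6
  C2: -y1 - 2y3 - 3y4 - 3y5 ≤ -6
  y1, y2, y3, y4, y5 ≥ 0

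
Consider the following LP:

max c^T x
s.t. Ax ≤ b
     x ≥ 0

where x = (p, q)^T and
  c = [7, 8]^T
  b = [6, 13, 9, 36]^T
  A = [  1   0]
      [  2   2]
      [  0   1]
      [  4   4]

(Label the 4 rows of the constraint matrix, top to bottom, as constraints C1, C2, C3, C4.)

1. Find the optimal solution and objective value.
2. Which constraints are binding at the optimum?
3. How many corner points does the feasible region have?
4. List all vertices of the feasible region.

1. p = 0, q = 6.5, z = 52
2. C2, p ≥ 0
3. 4
4. (0, 0), (6, 0), (6, 0.5), (0, 6.5)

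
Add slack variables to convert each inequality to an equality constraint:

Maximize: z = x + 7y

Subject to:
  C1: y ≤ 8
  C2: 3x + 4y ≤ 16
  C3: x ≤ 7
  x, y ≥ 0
max z = x + 7y

s.t.
  y + s1 = 8
  3x + 4y + s2 = 16
  x + s3 = 7
  x, y, s1, s2, s3 ≥ 0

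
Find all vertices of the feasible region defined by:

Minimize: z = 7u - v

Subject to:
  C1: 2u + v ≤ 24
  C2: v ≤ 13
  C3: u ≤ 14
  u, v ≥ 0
Each vertex is the intersection of two constraint boundaries that also satisfies all remaining constraints:
  u = 0 and v = 0 → (0, 0)
  2u + v = 24 and v = 0 → (12, 0)
  2u + v = 24 and v = 13 → (5.5, 13)
  v = 13 and u = 0 → (0, 13)

Vertices: (0, 0), (12, 0), (5.5, 13), (0, 13)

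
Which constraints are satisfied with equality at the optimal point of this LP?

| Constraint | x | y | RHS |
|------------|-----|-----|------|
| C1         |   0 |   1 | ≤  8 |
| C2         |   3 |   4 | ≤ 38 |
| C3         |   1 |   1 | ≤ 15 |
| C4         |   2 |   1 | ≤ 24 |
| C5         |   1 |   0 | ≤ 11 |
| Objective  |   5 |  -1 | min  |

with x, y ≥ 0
Optimal: x = 0, y = 8
Slack at optimum:
  C1: slack = 0 (binding)
  C2: slack = 6
  C3: slack = 7
  C4: slack = 16
  C5: slack = 11
  x ≥ 0: x = 0 (binding)
  y ≥ 0: y = 8
Binding constraints: C1, x ≥ 0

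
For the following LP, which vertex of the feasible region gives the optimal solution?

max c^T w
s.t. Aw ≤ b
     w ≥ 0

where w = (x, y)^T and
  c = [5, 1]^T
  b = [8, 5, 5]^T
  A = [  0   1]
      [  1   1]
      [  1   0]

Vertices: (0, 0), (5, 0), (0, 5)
Evaluating z = 5x + y at each vertex:
  (0, 0): z = 0
  (5, 0): z = 25
  (0, 5): z = 5

The largest value is z = 25, attained at (5, 0).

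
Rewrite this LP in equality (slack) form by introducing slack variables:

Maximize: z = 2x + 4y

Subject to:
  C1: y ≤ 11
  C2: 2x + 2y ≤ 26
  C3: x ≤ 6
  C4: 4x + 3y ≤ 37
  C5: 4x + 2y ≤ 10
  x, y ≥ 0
max z = 2x + 4y

s.t.
  y + s1 = 11
  2x + 2y + s2 = 26
  x + s3 = 6
  4x + 3y + s4 = 37
  4x + 2y + s5 = 10
  x, y, s1, s2, s3, s4, s5 ≥ 0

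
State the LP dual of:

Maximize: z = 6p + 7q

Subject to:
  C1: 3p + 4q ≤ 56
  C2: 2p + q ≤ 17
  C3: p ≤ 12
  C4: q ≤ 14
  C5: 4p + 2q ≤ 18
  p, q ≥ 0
Minimize: z = 56y1 + 17y2 + 12y3 + 14y4 + 18y5

Subject to:
  C1: -3y1 - 2y2 - y3 - 4y5 ≤ -6
  C2: -4y1 - y2 - y4 - 2y5 ≤ -7
  y1, y2, y3, y4, y5 ≥ 0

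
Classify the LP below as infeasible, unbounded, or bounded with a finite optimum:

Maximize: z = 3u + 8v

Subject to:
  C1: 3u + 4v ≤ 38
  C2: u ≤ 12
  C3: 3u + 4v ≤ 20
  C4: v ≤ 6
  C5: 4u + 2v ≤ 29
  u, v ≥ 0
The point (0, 5) satisfies every constraint, so the LP is feasible; the constraints give u ≤ 12 and v ≤ 6, which with u, v ≥ 0 keep the feasible region inside a bounded box. A feasible, bounded LP attains a finite optimum at a vertex.

Evaluating z = 3u + 8v at each vertex:
  (0, 0): z = 0
  (6.667, 0): z = 20
  (0, 5): z = 40

Bounded optimum: z* = 40 at (0, 5).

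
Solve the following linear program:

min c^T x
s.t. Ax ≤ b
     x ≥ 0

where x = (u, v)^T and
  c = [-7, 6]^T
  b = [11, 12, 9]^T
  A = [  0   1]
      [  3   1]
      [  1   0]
Each vertex is the intersection of two constraint boundaries that also satisfies all remaining constraints:
  u = 0 and v = 0 → (0, 0)
  3u + v = 12 and v = 0 → (4, 0)
  v = 11 and 3u + v = 12 → (0.3333, 11)
  v = 11 and u = 0 → (0, 11)

Evaluating z = -7u + 6v at each vertex:
  (0, 0): z = 0
  (4, 0): z = -28
  (0.3333, 11): z = 63.67
  (0, 11): z = 66

The minimum is at (4, 0) with z = -28.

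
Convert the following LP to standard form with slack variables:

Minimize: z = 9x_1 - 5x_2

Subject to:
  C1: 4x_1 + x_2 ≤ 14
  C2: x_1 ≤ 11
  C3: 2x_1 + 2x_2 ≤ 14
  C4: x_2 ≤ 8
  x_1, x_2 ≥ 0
min z = 9x_1 - 5x_2

s.t.
  4x_1 + x_2 + s1 = 14
  x_1 + s2 = 11
  2x_1 + 2x_2 + s3 = 14
  x_2 + s4 = 8
  x_1, x_2, s1, s2, s3, s4 ≥ 0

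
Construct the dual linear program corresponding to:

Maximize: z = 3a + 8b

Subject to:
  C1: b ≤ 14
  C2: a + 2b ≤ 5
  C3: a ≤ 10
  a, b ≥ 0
Minimize: z = 14y1 + 5y2 + 10y3

Subject to:
  C1: -y2 - y3 ≤ -3
  C2: -y1 - 2y2 ≤ -8
  y1, y2, y3 ≥ 0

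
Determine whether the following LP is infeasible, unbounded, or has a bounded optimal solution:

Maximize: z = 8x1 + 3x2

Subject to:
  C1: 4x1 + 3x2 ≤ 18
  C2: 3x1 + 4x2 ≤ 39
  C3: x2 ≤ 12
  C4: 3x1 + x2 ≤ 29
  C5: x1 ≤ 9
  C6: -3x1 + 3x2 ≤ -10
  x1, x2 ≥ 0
The point (4.5, 0) satisfies every constraint, so the LP is feasible; the constraints give x1 ≤ 9 and x2 ≤ 12, which with x1, x2 ≥ 0 keep the feasible region inside a bounded box. A feasible, bounded LP attains a finite optimum at a vertex.

Evaluating z = 8x1 + 3x2 at each vertex:
  (3.333, 0): z = 26.67
  (4.5, 0): z = 36
  (4, 0.6667): z = 34

Bounded optimum: z* = 36 at (4.5, 0).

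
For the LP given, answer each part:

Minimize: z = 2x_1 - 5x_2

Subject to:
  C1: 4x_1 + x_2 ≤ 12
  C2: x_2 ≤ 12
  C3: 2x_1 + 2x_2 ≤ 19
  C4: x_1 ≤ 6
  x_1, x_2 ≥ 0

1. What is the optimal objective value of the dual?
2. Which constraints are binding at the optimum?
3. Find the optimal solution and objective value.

1. -47.5 (by strong duality, equal to the primal optimum)
2. C3, x_1 ≥ 0
3. x_1 = 0, x_2 = 9.5, z = -47.5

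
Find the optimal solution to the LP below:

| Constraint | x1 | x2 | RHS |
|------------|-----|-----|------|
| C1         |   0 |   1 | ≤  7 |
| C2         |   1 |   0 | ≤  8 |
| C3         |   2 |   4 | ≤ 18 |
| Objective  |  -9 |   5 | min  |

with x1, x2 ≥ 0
x1 = 8, x2 = 0, z = -72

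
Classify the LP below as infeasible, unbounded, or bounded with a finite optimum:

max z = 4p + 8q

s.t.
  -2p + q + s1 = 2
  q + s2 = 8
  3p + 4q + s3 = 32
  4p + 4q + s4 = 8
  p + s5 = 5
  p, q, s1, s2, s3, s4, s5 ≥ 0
The point (0, 2) satisfies every constraint, so the LP is feasible; the constraints give p ≤ 5 and q ≤ 8, which with p, q ≥ 0 keep the feasible region inside a bounded box. A feasible, bounded LP attains a finite optimum at a vertex.

Bounded optimum: z* = 16 at (0, 2).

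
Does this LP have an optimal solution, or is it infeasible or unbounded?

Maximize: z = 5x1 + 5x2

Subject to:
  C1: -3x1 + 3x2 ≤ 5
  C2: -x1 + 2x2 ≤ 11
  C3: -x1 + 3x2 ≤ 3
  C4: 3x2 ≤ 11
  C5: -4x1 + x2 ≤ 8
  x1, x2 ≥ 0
Feasible point: (0, 0) satisfies every constraint, so the LP is feasible.
Direction d = (1, 0): for each constraint row a, a·d ≤ 0 —
  (-3)(1) + (3)(0) = -3 ≤ 0
  (-1)(1) + (2)(0) = -1 ≤ 0
  (-1)(1) + (3)(0) = -1 ≤ 0
  (0)(1) + (3)(0) = 0 ≤ 0
  (-4)(1) + (1)(0) = -4 ≤ 0
and d ≥ 0, so (0, 0) + t·d stays feasible for every t ≥ 0. Along this ray z = 5x1 + 5x2 changes by 5 per unit t, so z → +∞.

Unbounded: there is a feasible ray along which z → +∞.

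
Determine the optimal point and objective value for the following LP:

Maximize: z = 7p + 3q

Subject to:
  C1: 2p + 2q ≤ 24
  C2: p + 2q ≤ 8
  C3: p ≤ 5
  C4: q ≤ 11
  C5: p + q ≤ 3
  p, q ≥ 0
p = 3, q = 0, z = 21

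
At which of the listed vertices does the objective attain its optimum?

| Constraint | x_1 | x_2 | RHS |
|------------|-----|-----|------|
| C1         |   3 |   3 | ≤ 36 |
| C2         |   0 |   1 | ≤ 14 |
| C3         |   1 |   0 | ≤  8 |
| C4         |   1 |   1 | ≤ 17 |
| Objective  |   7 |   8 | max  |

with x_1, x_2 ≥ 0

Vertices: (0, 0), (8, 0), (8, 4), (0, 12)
Evaluating z = 7x_1 + 8x_2 at each vertex:
  (0, 0): z = 0
  (8, 0): z = 56
  (8, 4): z = 88
  (0, 12): z = 96

The largest value is z = 96, attained at (0, 12).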